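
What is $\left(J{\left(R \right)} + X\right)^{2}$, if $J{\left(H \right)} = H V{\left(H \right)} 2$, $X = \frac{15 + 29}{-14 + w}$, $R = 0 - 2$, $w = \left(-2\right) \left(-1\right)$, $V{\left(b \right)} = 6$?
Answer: $\frac{6889}{9} \approx 765.44$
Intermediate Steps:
$w = 2$
$R = -2$
$X = - \frac{11}{3}$ ($X = \frac{15 + 29}{-14 + 2} = \frac{44}{-12} = 44 \left(- \frac{1}{12}\right) = - \frac{11}{3} \approx -3.6667$)
$J{\left(H \right)} = 12 H$ ($J{\left(H \right)} = H 6 \cdot 2 = 6 H 2 = 12 H$)
$\left(J{\left(R \right)} + X\right)^{2} = \left(12 \left(-2\right) - \frac{11}{3}\right)^{2} = \left(-24 - \frac{11}{3}\right)^{2} = \left(- \frac{83}{3}\right)^{2} = \frac{6889}{9}$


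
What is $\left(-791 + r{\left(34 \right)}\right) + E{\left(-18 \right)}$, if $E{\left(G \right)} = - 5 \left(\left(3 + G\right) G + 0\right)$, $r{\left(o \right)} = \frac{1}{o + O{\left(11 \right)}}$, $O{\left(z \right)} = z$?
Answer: $- \frac{96344}{45} \approx -2141.0$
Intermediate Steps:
$r{\left(o \right)} = \frac{1}{11 + o}$ ($r{\left(o \right)} = \frac{1}{o + 11} = \frac{1}{11 + o}$)
$E{\left(G \right)} = - 5 G \left(3 + G\right)$ ($E{\left(G \right)} = - 5 \left(G \left(3 + G\right) + 0\right) = - 5 G \left(3 + G\right)$)
$\left(-791 + r{\left(34 \right)}\right) + E{\left(-18 \right)} = \left(-791 + \frac{1}{11 + 34}\right) - - 90 \left(3 - 18\right) = \left(-791 + \frac{1}{45}\right) - \left(-90\right) \left(-15\right) = \left(-791 + \frac{1}{45}\right) - 1350 = - \frac{35594}{45} - 1350 = - \frac{96344}{45}$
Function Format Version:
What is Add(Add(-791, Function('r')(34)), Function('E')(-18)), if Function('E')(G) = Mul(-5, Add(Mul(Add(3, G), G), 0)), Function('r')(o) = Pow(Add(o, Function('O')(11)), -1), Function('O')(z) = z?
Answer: Rational(-96344, 45) ≈ -2141.0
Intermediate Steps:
Function('r')(o) = Pow(Add(11, o), -1) (Function('r')(o) = Pow(Add(o, 11), -1) = Pow(Add(11, o), -1))
Function('E')(G) = Mul(-5, G, Add(3, G)) (Function('E')(G) = Mul(-5, Add(Mul(G, Add(3, G)), 0)) = Mul(-5, Mul(G, Add(3, G))) = Mul(-5, G, Add(3, G)))
Add(Add(-791, Function('r')(34)), Function('E')(-18)) = Add(Add(-791, Pow(Add(11, 34), -1)), Mul(-5, -18, Add(3, -18))) = Add(Add(-791, Pow(45, -1)), Mul(-5, -18, -15)) = Add(Add(-791, Rational(1, 45)), -1350) = Add(Rational(-35594, 45), -1350) = Rational(-96344, 45)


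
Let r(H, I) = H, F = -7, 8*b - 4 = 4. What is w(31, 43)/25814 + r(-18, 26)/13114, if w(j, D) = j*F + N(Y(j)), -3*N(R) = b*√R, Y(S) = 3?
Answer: -1655195/169262398 - √3/77442 ≈ -0.0098012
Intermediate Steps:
b = 1 (b = ½ + (⅛)*4 = ½ + ½ = 1)
N(R) = -√R/3
w(j, D) = -7*j - √3/3 (w(j, D) = j*(-7) - √3/3 = -7*j - √3/3)
w(31, 43)/25814 + r(-18, 26)/13114 = (-7*31 - √3/3)/25814 - 18/13114 = (-217 - √3/3)*(1/25814) - 18*1/13114 = (-217/25814 - √3/77442) - 9/6557 = -1655195/169262398 - √3/77442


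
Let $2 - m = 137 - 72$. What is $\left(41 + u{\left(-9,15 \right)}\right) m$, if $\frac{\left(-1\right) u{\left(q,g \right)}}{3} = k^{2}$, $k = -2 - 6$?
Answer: $9513$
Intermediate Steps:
$k = -8$ ($k = -2 - 6 = -8$)
$m = -63$ ($m = 2 - \left(137 - 72\right) = 2 - 65 = -63$)
$u{\left(q,g \right)} = -192$ ($u{\left(q,g \right)} = - 3 \left(-8\right)^{2} = \left(-3\right) 64 = -192$)
$\left(41 + u{\left(-9,15 \right)}\right) m = \left(41 - 192\right) \left(-63\right) = \left(-151\right) \left(-63\right) = 9513$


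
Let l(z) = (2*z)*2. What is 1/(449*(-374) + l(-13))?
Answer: -1/167978 ≈ -5.9532e-6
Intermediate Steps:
l(z) = 4*z
1/(449*(-374) + l(-13)) = 1/(449*(-374) + 4*(-13)) = 1/(-167926 - 52) = 1/(-167978) = -1/167978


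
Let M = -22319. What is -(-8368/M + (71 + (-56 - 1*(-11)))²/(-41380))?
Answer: -82795049/230890055 ≈ -0.35859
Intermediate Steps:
-(-8368/M + (71 + (-56 - 1*(-11)))²/(-41380)) = -(-8368/(-22319) + (71 + (-56 - 1*(-11)))²/(-41380)) = -(-8368*(-1/22319) + (71 + (-56 + 11))²*(-1/41380)) = -(8368/22319 + (71 - 45)²*(-1/41380)) = -(8368/22319 + 26²*(-1/41380)) = -(8368/22319 + 676*(-1/41380)) = -(8368/22319 - 169/10345) = -1*82795049/230890055 = -82795049/230890055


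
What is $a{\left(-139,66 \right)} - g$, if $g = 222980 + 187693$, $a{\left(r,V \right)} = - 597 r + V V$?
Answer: $-323334$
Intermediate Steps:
$a{\left(r,V \right)} = V^{2} - 597 r$ ($a{\left(r,V \right)} = - 597 r + V^{2} = V^{2} - 597 r$)
$g = 410673$
$a{\left(-139,66 \right)} - g = \left(66^{2} - -82983\right) - 410673 = \left(4356 + 82983\right) - 410673 = 87339 - 410673 = -323334$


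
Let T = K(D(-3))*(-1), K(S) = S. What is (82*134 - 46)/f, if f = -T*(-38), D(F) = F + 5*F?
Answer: 5471/342 ≈ 15.997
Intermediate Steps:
D(F) = 6*F
T = 18 (T = (6*(-3))*(-1) = -18*(-1) = 18)
f = 684 (f = -1*18*(-38) = -18*(-38) = 684)
(82*134 - 46)/f = (82*134 - 46)/684 = (10988 - 46)*(1/684) = 10942*(1/684) = 5471/342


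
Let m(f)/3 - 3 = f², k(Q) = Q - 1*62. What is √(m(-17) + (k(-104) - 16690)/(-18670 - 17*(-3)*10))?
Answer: 23*√8542010/2270 ≈ 29.613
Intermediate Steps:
k(Q) = -62 + Q (k(Q) = Q - 62 = -62 + Q)
m(f) = 9 + 3*f²
√(m(-17) + (k(-104) - 16690)/(-18670 - 17*(-3)*10)) = √((9 + 3*(-17)²) + ((-62 - 104) - 16690)/(-18670 - 17*(-3)*10)) = √((9 + 3*289) + (-166 - 16690)/(-18670 + 51*10)) = √((9 + 867) - 16856/(-18670 + 510)) = √(876 - 16856/(-18160)) = √(876 - 16856*(-1/18160)) = √(876 + 2107/2270) = √(1990627/2270) = 23*√8542010/2270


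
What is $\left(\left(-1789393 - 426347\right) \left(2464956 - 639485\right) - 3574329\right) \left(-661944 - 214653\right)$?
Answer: $3545635603867901793$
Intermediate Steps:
$\left(\left(-1789393 - 426347\right) \left(2464956 - 639485\right) - 3574329\right) \left(-661944 - 214653\right) = \left(\left(-2215740\right) 1825471 - 3574329\right) \left(-876597\right) = \left(-4044769113540 - 3574329\right) \left(-876597\right) = \left(-4044772687869\right) \left(-876597\right) = 3545635603867901793$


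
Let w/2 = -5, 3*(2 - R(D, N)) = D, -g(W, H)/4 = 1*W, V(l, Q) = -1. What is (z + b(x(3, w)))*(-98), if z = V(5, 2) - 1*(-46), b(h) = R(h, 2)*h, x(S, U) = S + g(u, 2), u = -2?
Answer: -7840/3 ≈ -2613.3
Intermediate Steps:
g(W, H) = -4*W
R(D, N) = 2 - D/3
w = -10 (w = 2*(-5) = -10)
x(S, U) = 8 + S (x(S, U) = S - 4*(-2) = S + 8 = 8 + S)
b(h) = h*(2 - h/3) (b(h) = (2 - h/3)*h = h*(2 - h/3))
z = 45 (z = -1 - 1*(-46) = -1 + 46 = 45)
(z + b(x(3, w)))*(-98) = (45 + (8 + 3)*(6 - (8 + 3))/3)*(-98) = (45 + (⅓)*11*(6 - 1*11))*(-98) = (45 + (⅓)*11*(6 - 11))*(-98) = (45 + (⅓)*11*(-5))*(-98) = (45 - 55/3)*(-98) = (80/3)*(-98) = -7840/3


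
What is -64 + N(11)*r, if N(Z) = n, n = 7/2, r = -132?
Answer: -526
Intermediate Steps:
n = 7/2 (n = 7*(½) = 7/2 ≈ 3.5000)
N(Z) = 7/2
-64 + N(11)*r = -64 + (7/2)*(-132) = -64 - 462 = -526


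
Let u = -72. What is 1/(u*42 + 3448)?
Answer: 1/424 ≈ 0.0023585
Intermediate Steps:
1/(u*42 + 3448) = 1/(-72*42 + 3448) = 1/(-3024 + 3448) = 1/424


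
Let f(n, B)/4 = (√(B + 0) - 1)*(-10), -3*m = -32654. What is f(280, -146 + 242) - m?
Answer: -32534/3 - 160*√6 ≈ -11237.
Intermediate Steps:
m = 32654/3 (m = -⅓*(-32654) = 32654/3 ≈ 10885.)
f(n, B) = 40 - 40*√B (f(n, B) = 4*((√(B + 0) - 1)*(-10)) = 4*((√B - 1)*(-10)) = 4*((-1 + √B)*(-10)) = 4*(10 - 10*√B) = 40 - 40*√B)
f(280, -146 + 242) - m = (40 - 40*√(-146 + 242)) - 1*32654/3 = (40 - 160*√6) - 32654/3 = -32534/3 - 160*√6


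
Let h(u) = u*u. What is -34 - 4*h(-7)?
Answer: -230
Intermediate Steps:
h(u) = u**2
-34 - 4*h(-7) = -34 - 4*(-7)**2 = -34 - 4*49 = -34 - 196 = -230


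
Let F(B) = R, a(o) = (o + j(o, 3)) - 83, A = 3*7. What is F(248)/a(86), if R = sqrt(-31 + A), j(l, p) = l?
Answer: I*sqrt(10)/89 ≈ 0.035531*I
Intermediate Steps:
A = 21
R = I*sqrt(10) (R = sqrt(-31 + 21) = sqrt(-10) = I*sqrt(10) ≈ 3.1623*I)
a(o) = -83 + 2*o (a(o) = (o + o) - 83 = 2*o - 83 = -83 + 2*o)
F(B) = I*sqrt(10)
F(248)/a(86) = (I*sqrt(10))/(-83 + 2*86) = (I*sqrt(10))/(-83 + 172) = (I*sqrt(10))/89 = (I*sqrt(10))*(1/89) = I*sqrt(10)/89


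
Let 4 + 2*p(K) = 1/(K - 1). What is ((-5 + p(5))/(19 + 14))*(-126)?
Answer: 105/4 ≈ 26.250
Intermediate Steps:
p(K) = -2 + 1/(2*(-1 + K)) (p(K) = -2 + 1/(2*(K - 1)) = -2 + 1/(2*(-1 + K)))
((-5 + p(5))/(19 + 14))*(-126) = ((-5 + (5 - 4*5)/(2*(-1 + 5)))/(19 + 14))*(-126) = ((-5 + (1/2)*(5 - 20)/4)/33)*(-126) = ((-5 + (1/2)*(1/4)*(-15))*(1/33))*(-126) = ((-5 - 15/8)*(1/33))*(-126) = -55/8*1/33*(-126) = -5/24*(-126) = 105/4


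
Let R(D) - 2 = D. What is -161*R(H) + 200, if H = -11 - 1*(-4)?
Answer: 1005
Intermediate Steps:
H = -7 (H = -11 + 4 = -7)
R(D) = 2 + D
-161*R(H) + 200 = -161*(2 - 7) + 200 = -161*(-5) + 200 = 805 + 200 = 1005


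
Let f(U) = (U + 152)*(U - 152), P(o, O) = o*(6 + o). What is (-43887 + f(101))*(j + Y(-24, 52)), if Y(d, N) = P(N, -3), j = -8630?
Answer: 318819060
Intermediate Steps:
Y(d, N) = N*(6 + N)
f(U) = (-152 + U)*(152 + U) (f(U) = (152 + U)*(-152 + U) = (-152 + U)*(152 + U))
(-43887 + f(101))*(j + Y(-24, 52)) = (-43887 + (-23104 + 101**2))*(-8630 + 52*(6 + 52)) = (-43887 + (-23104 + 10201))*(-8630 + 52*58) = (-43887 - 12903)*(-8630 + 3016) = -56790*(-5614) = 318819060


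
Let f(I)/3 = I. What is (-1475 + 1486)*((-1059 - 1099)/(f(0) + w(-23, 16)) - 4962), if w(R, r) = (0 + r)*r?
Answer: -6998365/128 ≈ -54675.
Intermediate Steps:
w(R, r) = r² (w(R, r) = r*r = r²)
f(I) = 3*I
(-1475 + 1486)*((-1059 - 1099)/(f(0) + w(-23, 16)) - 4962) = (-1475 + 1486)*((-1059 - 1099)/(3*0 + 16²) - 4962) = 11*(-2158/(0 + 256) - 4962) = 11*(-2158/256 - 4962) = 11*(-2158*1/256 - 4962) = 11*(-1079/128 - 4962) = 11*(-636215/128) = -6998365/128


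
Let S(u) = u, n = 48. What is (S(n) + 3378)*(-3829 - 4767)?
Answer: -29449896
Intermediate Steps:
(S(n) + 3378)*(-3829 - 4767) = (48 + 3378)*(-3829 - 4767) = 3426*(-8596) = -29449896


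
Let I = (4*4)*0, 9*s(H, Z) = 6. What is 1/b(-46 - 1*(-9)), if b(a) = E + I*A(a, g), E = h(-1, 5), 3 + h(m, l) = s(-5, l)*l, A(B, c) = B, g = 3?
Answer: 3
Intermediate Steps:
s(H, Z) = ⅔ (s(H, Z) = (⅑)*6 = ⅔)
h(m, l) = -3 + 2*l/3
I = 0 (I = 16*0 = 0)
E = ⅓ (E = -3 + (⅔)*5 = -3 + 10/3 = ⅓ ≈ 0.33333)
b(a) = ⅓ (b(a) = ⅓ + 0*a = ⅓ + 0 = ⅓)
1/b(-46 - 1*(-9)) = 1/(⅓) = 3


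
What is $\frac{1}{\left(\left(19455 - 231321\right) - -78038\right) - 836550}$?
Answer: $- \frac{1}{970378} \approx -1.0305 \cdot 10^{-6}$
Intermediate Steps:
$\frac{1}{\left(\left(19455 - 231321\right) - -78038\right) - 836550} = \frac{1}{\left(-211866 + \left(-84331 + 162369\right)\right) - 836550} = \frac{1}{\left(-211866 + 78038\right) - 836550} = \frac{1}{-133828 - 836550} = \frac{1}{-970378} = - \frac{1}{970378}$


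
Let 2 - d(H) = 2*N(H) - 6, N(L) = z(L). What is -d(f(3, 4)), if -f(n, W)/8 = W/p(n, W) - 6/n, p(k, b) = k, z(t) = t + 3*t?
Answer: 104/3 ≈ 34.667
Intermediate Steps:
z(t) = 4*t
N(L) = 4*L
f(n, W) = 48/n - 8*W/n (f(n, W) = -8*(W/n - 6/n) = -8*(-6/n + W/n) = 48/n - 8*W/n)
d(H) = 8 - 8*H (d(H) = 2 - (2*(4*H) - 6) = 2 - (8*H - 6) = 2 - (-6 + 8*H) = 2 + (6 - 8*H) = 8 - 8*H)
-d(f(3, 4)) = -(8 - 64*(6 - 1*4)/3) = -(8 - 64*(6 - 4)/3) = -(8 - 64*2/3) = -(8 - 8*16/3) = -(8 - 128/3) = -1*(-104/3) = 104/3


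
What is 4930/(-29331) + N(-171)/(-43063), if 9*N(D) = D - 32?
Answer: -211639013/1263080853 ≈ -0.16756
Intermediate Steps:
N(D) = -32/9 + D/9 (N(D) = (D - 32)/9 = (-32 + D)/9 = -32/9 + D/9)
4930/(-29331) + N(-171)/(-43063) = 4930/(-29331) + (-32/9 + (1/9)*(-171))/(-43063) = 4930*(-1/29331) + (-32/9 - 19)*(-1/43063) = -4930/29331 - 203/9*(-1/43063) = -4930/29331 + 203/387567 = -211639013/1263080853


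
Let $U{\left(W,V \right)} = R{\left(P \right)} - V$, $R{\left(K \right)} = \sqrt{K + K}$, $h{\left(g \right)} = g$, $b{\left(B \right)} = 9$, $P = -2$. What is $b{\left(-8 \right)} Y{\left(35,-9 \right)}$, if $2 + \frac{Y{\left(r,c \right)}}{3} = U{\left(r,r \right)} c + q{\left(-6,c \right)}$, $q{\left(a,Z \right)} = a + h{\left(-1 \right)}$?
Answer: $8262 - 486 i \approx 8262.0 - 486.0 i$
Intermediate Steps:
$R{\left(K \right)} = \sqrt{2} \sqrt{K}$ ($R{\left(K \right)} = \sqrt{2 K} = \sqrt{2} \sqrt{K}$)
$q{\left(a,Z \right)} = -1 + a$ ($q{\left(a,Z \right)} = a - 1 = -1 + a$)
$U{\left(W,V \right)} = - V + 2 i$ ($U{\left(W,V \right)} = \sqrt{2} \sqrt{-2} - V = \sqrt{2} i \sqrt{2} - V = 2 i - V = - V + 2 i$)
$Y{\left(r,c \right)} = -27 + 3 c \left(- r + 2 i\right)$ ($Y{\left(r,c \right)} = -6 + 3 \left(\left(- r + 2 i\right) c - 7\right) = -6 + 3 \left(c \left(- r + 2 i\right) - 7\right) = -6 + 3 \left(-7 + c \left(- r + 2 i\right)\right) = -6 + \left(-21 + 3 c \left(- r + 2 i\right)\right) = -27 + 3 c \left(- r + 2 i\right)$)
$b{\left(-8 \right)} Y{\left(35,-9 \right)} = 9 \left(-27 - - 27 \left(35 - 2 i\right)\right) = 9 \left(-27 + \left(945 - 54 i\right)\right) = 9 \left(918 - 54 i\right) = 8262 - 486 i$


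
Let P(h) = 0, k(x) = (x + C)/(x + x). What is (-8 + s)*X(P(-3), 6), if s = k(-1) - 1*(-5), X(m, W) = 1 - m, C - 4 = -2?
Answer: -7/2 ≈ -3.5000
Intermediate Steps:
C = 2 (C = 4 - 2 = 2)
k(x) = (2 + x)/(2*x) (k(x) = (x + 2)/(x + x) = (2 + x)/((2*x)) = (2 + x)*(1/(2*x)) = (2 + x)/(2*x))
s = 9/2 (s = (½)*(2 - 1)/(-1) - 1*(-5) = (½)*(-1)*1 + 5 = -½ + 5 = 9/2 ≈ 4.5000)
(-8 + s)*X(P(-3), 6) = (-8 + 9/2)*(1 - 1*0) = -7*(1 + 0)/2 = -7/2*1 = -7/2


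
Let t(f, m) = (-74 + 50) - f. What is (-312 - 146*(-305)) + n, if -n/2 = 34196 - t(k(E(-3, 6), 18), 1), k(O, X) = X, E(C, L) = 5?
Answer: -24258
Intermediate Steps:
t(f, m) = -24 - f
n = -68476 (n = -2*(34196 - (-24 - 1*18)) = -2*(34196 - (-24 - 18)) = -2*(34196 - 1*(-42)) = -2*(34196 + 42) = -2*34238 = -68476)
(-312 - 146*(-305)) + n = (-312 - 146*(-305)) - 68476 = (-312 + 44530) - 68476 = 44218 - 68476 = -24258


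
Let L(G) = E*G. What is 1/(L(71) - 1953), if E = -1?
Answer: -1/2024 ≈ -0.00049407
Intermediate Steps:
L(G) = -G
1/(L(71) - 1953) = 1/(-1*71 - 1953) = 1/(-71 - 1953) = 1/(-2024) = -1/2024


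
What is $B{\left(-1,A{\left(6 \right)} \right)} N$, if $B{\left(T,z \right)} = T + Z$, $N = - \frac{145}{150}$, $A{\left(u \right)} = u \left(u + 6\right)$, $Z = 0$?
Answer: $\frac{29}{30} \approx 0.96667$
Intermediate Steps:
$A{\left(u \right)} = u \left(6 + u\right)$
$N = - \frac{29}{30}$ ($N = \left(-145\right) \frac{1}{150} = - \frac{29}{30} \approx -0.96667$)
$B{\left(T,z \right)} = T$ ($B{\left(T,z \right)} = T + 0 = T$)
$B{\left(-1,A{\left(6 \right)} \right)} N = \left(-1\right) \left(- \frac{29}{30}\right) = \frac{29}{30}$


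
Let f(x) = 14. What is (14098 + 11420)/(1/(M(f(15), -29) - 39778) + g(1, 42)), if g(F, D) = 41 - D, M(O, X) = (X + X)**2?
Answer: -929212452/36415 ≈ -25517.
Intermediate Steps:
M(O, X) = 4*X**2 (M(O, X) = (2*X)**2 = 4*X**2)
(14098 + 11420)/(1/(M(f(15), -29) - 39778) + g(1, 42)) = (14098 + 11420)/(1/(4*(-29)**2 - 39778) + (41 - 1*42)) = 25518/(1/(4*841 - 39778) + (41 - 42)) = 25518/(1/(3364 - 39778) - 1) = 25518/(1/(-36414) - 1) = 25518/(-1/36414 - 1) = 25518/(-36415/36414) = 25518*(-36414/36415) = -929212452/36415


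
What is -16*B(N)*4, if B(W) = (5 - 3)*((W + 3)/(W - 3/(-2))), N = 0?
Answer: -256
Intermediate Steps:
B(W) = 2*(3 + W)/(3/2 + W) (B(W) = 2*((3 + W)/(W - 3*(-½))) = 2*((3 + W)/(W + 3/2)) = 2*((3 + W)/(3/2 + W)) = 2*(3 + W)/(3/2 + W))
-16*B(N)*4 = -64*(3 + 0)/(3 + 2*0)*4 = -64*3/(3 + 0)*4 = -64*3/3*4 = -16*4*4 = -64*4 = -256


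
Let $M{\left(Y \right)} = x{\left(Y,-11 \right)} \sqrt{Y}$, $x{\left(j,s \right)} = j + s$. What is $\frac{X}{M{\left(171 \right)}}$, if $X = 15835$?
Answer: $\frac{3167 \sqrt{19}}{1824} \approx 7.5683$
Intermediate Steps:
$M{\left(Y \right)} = \sqrt{Y} \left(-11 + Y\right)$ ($M{\left(Y \right)} = \left(Y - 11\right) \sqrt{Y} = \left(-11 + Y\right) \sqrt{Y} = \sqrt{Y} \left(-11 + Y\right)$)
$\frac{X}{M{\left(171 \right)}} = \frac{15835}{\sqrt{171} \left(-11 + 171\right)} = \frac{15835}{3 \sqrt{19} \cdot 160} = \frac{15835}{480 \sqrt{19}} = 15835 \frac{\sqrt{19}}{9120} = \frac{3167 \sqrt{19}}{1824}$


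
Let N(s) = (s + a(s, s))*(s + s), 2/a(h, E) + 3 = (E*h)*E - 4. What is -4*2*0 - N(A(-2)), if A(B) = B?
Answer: -128/15 ≈ -8.5333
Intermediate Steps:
a(h, E) = 2/(-7 + h*E²) (a(h, E) = 2/(-3 + ((E*h)*E - 4)) = 2/(-3 + (h*E² - 4)) = 2/(-3 + (-4 + h*E²)) = 2/(-7 + h*E²))
N(s) = 2*s*(s + 2/(-7 + s³)) (N(s) = (s + 2/(-7 + s*s²))*(s + s) = (s + 2/(-7 + s³))*(2*s) = 2*s*(s + 2/(-7 + s³)))
-4*2*0 - N(A(-2)) = -4*2*0 - 2*(-2)*(2 - 2*(-7 + (-2)³))/(-7 + (-2)³) = -8*0 - 2*(-2)*(2 - 2*(-7 - 8))/(-7 - 8) = 0 - 2*(-2)*(2 - 2*(-15))/(-15) = 0 - 2*(-2)*(-1)*(2 + 30)/15 = 0 - 2*(-2)*(-1)*32/15 = 0 - 1*128/15 = 0 - 128/15 = -128/15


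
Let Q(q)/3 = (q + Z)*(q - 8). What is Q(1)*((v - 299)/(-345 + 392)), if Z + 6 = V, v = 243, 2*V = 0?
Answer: -5880/47 ≈ -125.11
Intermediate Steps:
V = 0 (V = (½)*0 = 0)
Z = -6 (Z = -6 + 0 = -6)
Q(q) = 3*(-8 + q)*(-6 + q) (Q(q) = 3*((q - 6)*(q - 8)) = 3*((-6 + q)*(-8 + q)) = 3*((-8 + q)*(-6 + q)) = 3*(-8 + q)*(-6 + q))
Q(1)*((v - 299)/(-345 + 392)) = (144 - 42*1 + 3*1²)*((243 - 299)/(-345 + 392)) = (144 - 42 + 3*1)*(-56/47) = (144 - 42 + 3)*(-56*1/47) = 105*(-56/47) = -5880/47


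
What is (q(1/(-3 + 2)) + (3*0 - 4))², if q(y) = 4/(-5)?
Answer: 576/25 ≈ 23.040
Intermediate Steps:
q(y) = -⅘ (q(y) = 4*(-⅕) = -⅘)
(q(1/(-3 + 2)) + (3*0 - 4))² = (-⅘ + (3*0 - 4))² = (-⅘ + (0 - 4))² = (-⅘ - 4)² = (-24/5)² = 576/25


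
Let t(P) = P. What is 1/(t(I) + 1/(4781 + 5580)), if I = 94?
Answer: 10361/973935 ≈ 0.010638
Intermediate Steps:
1/(t(I) + 1/(4781 + 5580)) = 1/(94 + 1/(4781 + 5580)) = 1/(94 + 1/10361) = 1/(973935/10361) = 10361/973935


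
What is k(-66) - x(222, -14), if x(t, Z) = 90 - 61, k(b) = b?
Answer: -95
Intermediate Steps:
x(t, Z) = 29
k(-66) - x(222, -14) = -66 - 1*29 = -66 - 29 = -95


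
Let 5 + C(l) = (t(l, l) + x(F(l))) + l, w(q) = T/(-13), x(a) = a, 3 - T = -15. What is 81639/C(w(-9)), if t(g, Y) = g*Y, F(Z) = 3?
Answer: -13796991/248 ≈ -55633.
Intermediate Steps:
T = 18 (T = 3 - 1*(-15) = 3 + 15 = 18)
t(g, Y) = Y*g
w(q) = -18/13 (w(q) = 18/(-13) = 18*(-1/13) = -18/13)
C(l) = -2 + l + l**2 (C(l) = -5 + ((l*l + 3) + l) = -5 + ((l**2 + 3) + l) = -5 + ((3 + l**2) + l) = -5 + (3 + l + l**2) = -2 + l + l**2)
81639/C(w(-9)) = 81639/(-2 - 18/13 + (-18/13)**2) = 81639/(-2 - 18/13 + 324/169) = 81639/(-248/169) = 81639*(-169/248) = -13796991/248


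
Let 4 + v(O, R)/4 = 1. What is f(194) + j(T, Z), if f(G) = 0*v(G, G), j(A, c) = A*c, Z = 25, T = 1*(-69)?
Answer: -1725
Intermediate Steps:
T = -69
v(O, R) = -12 (v(O, R) = -16 + 4*1 = -16 + 4 = -12)
f(G) = 0 (f(G) = 0*(-12) = 0)
f(194) + j(T, Z) = 0 - 69*25 = 0 - 1725 = -1725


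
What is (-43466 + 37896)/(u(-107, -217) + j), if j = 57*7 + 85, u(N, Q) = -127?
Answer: -5570/357 ≈ -15.602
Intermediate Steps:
j = 484 (j = 399 + 85 = 484)
(-43466 + 37896)/(u(-107, -217) + j) = (-43466 + 37896)/(-127 + 484) = -5570/357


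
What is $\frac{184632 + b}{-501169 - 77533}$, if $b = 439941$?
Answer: $- \frac{624573}{578702} \approx -1.0793$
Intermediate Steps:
$\frac{184632 + b}{-501169 - 77533} = \frac{184632 + 439941}{-501169 - 77533} = \frac{624573}{-578702} = 624573 \left(- \frac{1}{578702}\right) = - \frac{624573}{578702}$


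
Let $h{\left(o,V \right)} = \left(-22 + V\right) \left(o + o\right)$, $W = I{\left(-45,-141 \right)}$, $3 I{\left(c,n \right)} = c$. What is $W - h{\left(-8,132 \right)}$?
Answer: $1745$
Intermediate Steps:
$I{\left(c,n \right)} = \frac{c}{3}$
$W = -15$ ($W = \frac{1}{3} \left(-45\right) = -15$)
$h{\left(o,V \right)} = 2 o \left(-22 + V\right)$ ($h{\left(o,V \right)} = \left(-22 + V\right) 2 o = 2 o \left(-22 + V\right)$)
$W - h{\left(-8,132 \right)} = -15 - 2 \left(-8\right) \left(-22 + 132\right) = -15 - 2 \left(-8\right) 110 = -15 - -1760 = -15 + 1760 = 1745$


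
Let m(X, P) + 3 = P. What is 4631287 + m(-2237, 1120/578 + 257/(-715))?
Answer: 956985695467/206635 ≈ 4.6313e+6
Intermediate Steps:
m(X, P) = -3 + P
4631287 + m(-2237, 1120/578 + 257/(-715)) = 4631287 + (-3 + (1120/578 + 257/(-715))) = 4631287 + (-3 + (1120*(1/578) + 257*(-1/715))) = 4631287 + (-3 + (560/289 - 257/715)) = 4631287 + (-3 + 326127/206635) = 4631287 - 293778/206635 = 956985695467/206635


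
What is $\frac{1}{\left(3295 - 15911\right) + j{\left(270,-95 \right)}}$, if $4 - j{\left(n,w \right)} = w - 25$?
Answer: $- \frac{1}{12492} \approx -8.0051 \cdot 10^{-5}$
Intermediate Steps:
$j{\left(n,w \right)} = 29 - w$ ($j{\left(n,w \right)} = 4 - \left(w - 25\right) = 4 - \left(-25 + w\right) = 29 - w$)
$\frac{1}{\left(3295 - 15911\right) + j{\left(270,-95 \right)}} = \frac{1}{\left(3295 - 15911\right) + \left(29 - -95\right)} = \frac{1}{\left(3295 - 15911\right) + \left(29 + 95\right)} = \frac{1}{-12616 + 124} = \frac{1}{-12492} = - \frac{1}{12492}$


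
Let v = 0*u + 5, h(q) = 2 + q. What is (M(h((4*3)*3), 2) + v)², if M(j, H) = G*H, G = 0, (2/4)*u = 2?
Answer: 25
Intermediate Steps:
u = 4 (u = 2*2 = 4)
M(j, H) = 0 (M(j, H) = 0*H = 0)
v = 5 (v = 0*4 + 5 = 0 + 5 = 5)
(M(h((4*3)*3), 2) + v)² = (0 + 5)² = 5² = 25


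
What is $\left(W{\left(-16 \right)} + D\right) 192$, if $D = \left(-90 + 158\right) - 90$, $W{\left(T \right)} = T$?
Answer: $-7296$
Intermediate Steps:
$D = -22$ ($D = 68 - 90 = -22$)
$\left(W{\left(-16 \right)} + D\right) 192 = \left(-16 - 22\right) 192 = \left(-38\right) 192 = -7296$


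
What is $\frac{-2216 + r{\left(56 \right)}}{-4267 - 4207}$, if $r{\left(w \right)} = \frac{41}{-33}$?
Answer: $\frac{3851}{14718} \approx 0.26165$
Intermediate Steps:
$r{\left(w \right)} = - \frac{41}{33}$ ($r{\left(w \right)} = 41 \left(- \frac{1}{33}\right) = - \frac{41}{33}$)
$\frac{-2216 + r{\left(56 \right)}}{-4267 - 4207} = \frac{-2216 - \frac{41}{33}}{-4267 - 4207} = - \frac{73169}{33 \left(-8474\right)} = \left(- \frac{73169}{33}\right) \left(- \frac{1}{8474}\right) = \frac{3851}{14718}$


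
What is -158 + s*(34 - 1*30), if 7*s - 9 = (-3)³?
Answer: -1178/7 ≈ -168.29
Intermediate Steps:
s = -18/7 (s = 9/7 + (⅐)*(-3)³ = 9/7 + (⅐)*(-27) = 9/7 - 27/7 = -18/7 ≈ -2.5714)
-158 + s*(34 - 1*30) = -158 - 18*(34 - 1*30)/7 = -158 - 18*(34 - 30)/7 = -158 - 18/7*4 = -158 - 72/7 = -1178/7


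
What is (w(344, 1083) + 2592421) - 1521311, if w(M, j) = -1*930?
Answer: 1070180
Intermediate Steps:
w(M, j) = -930
(w(344, 1083) + 2592421) - 1521311 = (-930 + 2592421) - 1521311 = 2591491 - 1521311 = 1070180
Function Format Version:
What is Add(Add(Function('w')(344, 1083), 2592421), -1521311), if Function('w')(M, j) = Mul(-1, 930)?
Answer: 1070180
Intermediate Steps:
Function('w')(M, j) = -930
Add(Add(Function('w')(344, 1083), 2592421), -1521311) = Add(Add(-930, 2592421), -1521311) = Add(2591491, -1521311) = 1070180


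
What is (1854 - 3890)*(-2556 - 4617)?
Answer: 14604228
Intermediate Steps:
(1854 - 3890)*(-2556 - 4617) = -2036*(-7173) = 14604228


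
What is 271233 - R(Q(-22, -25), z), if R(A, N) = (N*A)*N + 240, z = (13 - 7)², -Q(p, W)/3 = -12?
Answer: 224337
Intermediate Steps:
Q(p, W) = 36 (Q(p, W) = -3*(-12) = 36)
z = 36 (z = 6² = 36)
R(A, N) = 240 + A*N² (R(A, N) = (A*N)*N + 240 = A*N² + 240 = 240 + A*N²)
271233 - R(Q(-22, -25), z) = 271233 - (240 + 36*36²) = 271233 - (240 + 36*1296) = 271233 - (240 + 46656) = 271233 - 1*46896 = 271233 - 46896 = 224337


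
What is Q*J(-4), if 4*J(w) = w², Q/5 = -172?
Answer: -3440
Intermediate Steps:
Q = -860 (Q = 5*(-172) = -860)
J(w) = w²/4
Q*J(-4) = -215*(-4)² = -215*16 = -860*4 = -3440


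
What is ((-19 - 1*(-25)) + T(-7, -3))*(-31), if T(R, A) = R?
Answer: 31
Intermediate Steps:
((-19 - 1*(-25)) + T(-7, -3))*(-31) = ((-19 - 1*(-25)) - 7)*(-31) = ((-19 + 25) - 7)*(-31) = (6 - 7)*(-31) = -1*(-31) = 31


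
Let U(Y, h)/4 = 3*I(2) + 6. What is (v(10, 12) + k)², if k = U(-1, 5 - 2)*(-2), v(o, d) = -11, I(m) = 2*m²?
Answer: 63001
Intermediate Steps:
U(Y, h) = 120 (U(Y, h) = 4*(3*(2*2²) + 6) = 4*(3*(2*4) + 6) = 4*(3*8 + 6) = 4*(24 + 6) = 4*30 = 120)
k = -240 (k = 120*(-2) = -240)
(v(10, 12) + k)² = (-11 - 240)² = (-251)² = 63001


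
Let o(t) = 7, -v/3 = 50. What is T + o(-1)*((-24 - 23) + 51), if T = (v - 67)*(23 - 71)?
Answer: 10444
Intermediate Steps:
v = -150 (v = -3*50 = -150)
T = 10416 (T = (-150 - 67)*(23 - 71) = -217*(-48) = 10416)
T + o(-1)*((-24 - 23) + 51) = 10416 + 7*((-24 - 23) + 51) = 10416 + 7*(-47 + 51) = 10416 + 7*4 = 10416 + 28 = 10444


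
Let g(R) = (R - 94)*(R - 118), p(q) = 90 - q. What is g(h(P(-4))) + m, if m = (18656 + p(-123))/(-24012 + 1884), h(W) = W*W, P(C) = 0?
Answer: 245424907/22128 ≈ 11091.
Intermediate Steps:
h(W) = W²
g(R) = (-118 + R)*(-94 + R) (g(R) = (-94 + R)*(-118 + R) = (-118 + R)*(-94 + R))
m = -18869/22128 (m = (18656 + (90 - 1*(-123)))/(-24012 + 1884) = (18656 + (90 + 123))/(-22128) = (18656 + 213)*(-1/22128) = 18869*(-1/22128) = -18869/22128 ≈ -0.85272)
g(h(P(-4))) + m = (11092 + (0²)² - 212*0²) - 18869/22128 = (11092 + 0² - 212*0) - 18869/22128 = (11092 + 0 + 0) - 18869/22128 = 11092 - 18869/22128 = 245424907/22128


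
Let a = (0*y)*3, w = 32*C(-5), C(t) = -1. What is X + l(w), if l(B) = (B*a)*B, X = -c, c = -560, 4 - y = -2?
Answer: 560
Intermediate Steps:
y = 6 (y = 4 - 1*(-2) = 4 + 2 = 6)
w = -32 (w = 32*(-1) = -32)
a = 0 (a = (0*6)*3 = 0*3 = 0)
X = 560 (X = -1*(-560) = 560)
l(B) = 0 (l(B) = (B*0)*B = 0*B = 0)
X + l(w) = 560 + 0 = 560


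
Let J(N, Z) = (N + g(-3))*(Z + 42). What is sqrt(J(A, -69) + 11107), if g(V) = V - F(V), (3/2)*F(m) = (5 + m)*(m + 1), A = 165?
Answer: sqrt(6661) ≈ 81.615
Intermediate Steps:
F(m) = 2*(1 + m)*(5 + m)/3 (F(m) = 2*((5 + m)*(m + 1))/3 = 2*((5 + m)*(1 + m))/3 = 2*((1 + m)*(5 + m))/3 = 2*(1 + m)*(5 + m)/3)
g(V) = -10/3 - 3*V - 2*V**2/3 (g(V) = V - (10/3 + 4*V + 2*V**2/3) = V + (-10/3 - 4*V - 2*V**2/3) = -10/3 - 3*V - 2*V**2/3)
J(N, Z) = (42 + Z)*(-1/3 + N) (J(N, Z) = (N + (-10/3 - 3*(-3) - 2/3*(-3)**2))*(Z + 42) = (N + (-10/3 + 9 - 2/3*9))*(42 + Z) = (N + (-10/3 + 9 - 6))*(42 + Z) = (N - 1/3)*(42 + Z) = (-1/3 + N)*(42 + Z) = (42 + Z)*(-1/3 + N))
sqrt(J(A, -69) + 11107) = sqrt((-14 + 42*165 - 1/3*(-69) + 165*(-69)) + 11107) = sqrt((-14 + 6930 + 23 - 11385) + 11107) = sqrt(-4446 + 11107) = sqrt(6661)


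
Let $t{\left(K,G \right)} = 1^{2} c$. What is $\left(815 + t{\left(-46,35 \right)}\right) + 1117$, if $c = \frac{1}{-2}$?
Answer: $\frac{3863}{2} \approx 1931.5$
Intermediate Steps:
$c = - \frac{1}{2} \approx -0.5$
$t{\left(K,G \right)} = - \frac{1}{2}$ ($t{\left(K,G \right)} = 1^{2} \left(- \frac{1}{2}\right) = 1 \left(- \frac{1}{2}\right) = - \frac{1}{2}$)
$\left(815 + t{\left(-46,35 \right)}\right) + 1117 = \left(815 - \frac{1}{2}\right) + 1117 = \frac{1629}{2} + 1117 = \frac{3863}{2}$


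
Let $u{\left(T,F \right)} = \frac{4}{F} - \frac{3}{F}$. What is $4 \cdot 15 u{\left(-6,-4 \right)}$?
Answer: $-15$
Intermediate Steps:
$u{\left(T,F \right)} = \frac{1}{F}$
$4 \cdot 15 u{\left(-6,-4 \right)} = \frac{4 \cdot 15}{-4} = 60 \left(- \frac{1}{4}\right) = -15$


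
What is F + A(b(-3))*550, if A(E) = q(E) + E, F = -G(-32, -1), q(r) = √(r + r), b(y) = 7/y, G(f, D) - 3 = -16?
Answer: -3811/3 + 550*I*√42/3 ≈ -1270.3 + 1188.1*I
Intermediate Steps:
G(f, D) = -13 (G(f, D) = 3 - 16 = -13)
q(r) = √2*√r (q(r) = √(2*r) = √2*√r)
F = 13 (F = -1*(-13) = 13)
A(E) = E + √2*√E (A(E) = √2*√E + E = E + √2*√E)
F + A(b(-3))*550 = 13 + (7/(-3) + √2*√(7/(-3)))*550 = 13 + (7*(-⅓) + √2*√(7*(-⅓)))*550 = 13 + (-7/3 + √2*√(-7/3))*550 = 13 + (-7/3 + √2*(I*√21/3))*550 = 13 + (-7/3 + I*√42/3)*550 = 13 + (-3850/3 + 550*I*√42/3) = -3811/3 + 550*I*√42/3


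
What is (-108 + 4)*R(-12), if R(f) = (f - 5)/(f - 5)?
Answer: -104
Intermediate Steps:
R(f) = 1 (R(f) = (-5 + f)/(-5 + f) = 1)
(-108 + 4)*R(-12) = (-108 + 4)*1 = -104*1 = -104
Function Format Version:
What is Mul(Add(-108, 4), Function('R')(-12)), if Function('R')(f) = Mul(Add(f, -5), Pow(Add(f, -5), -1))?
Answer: -104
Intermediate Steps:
Function('R')(f) = 1 (Function('R')(f) = Mul(Add(-5, f), Pow(Add(-5, f), -1)) = 1)
Mul(Add(-108, 4), Function('R')(-12)) = Mul(Add(-108, 4), 1) = Mul(-104, 1) = -104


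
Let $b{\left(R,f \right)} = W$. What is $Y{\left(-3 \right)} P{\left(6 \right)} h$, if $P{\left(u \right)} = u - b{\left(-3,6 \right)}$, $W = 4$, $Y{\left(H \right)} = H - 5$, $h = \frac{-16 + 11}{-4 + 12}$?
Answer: $10$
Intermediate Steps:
$h = - \frac{5}{8} \approx -0.625$
$Y{\left(H \right)} = -5 + H$
$b{\left(R,f \right)} = 4$
$P{\left(u \right)} = -4 + u$ ($P{\left(u \right)} = u - 4 = -4 + u$)
$Y{\left(-3 \right)} P{\left(6 \right)} h = \left(-5 - 3\right) \left(-4 + 6\right) \left(- \frac{5}{8}\right) = \left(-8\right) 2 \left(- \frac{5}{8}\right) = \left(-16\right) \left(- \frac{5}{8}\right) = 10$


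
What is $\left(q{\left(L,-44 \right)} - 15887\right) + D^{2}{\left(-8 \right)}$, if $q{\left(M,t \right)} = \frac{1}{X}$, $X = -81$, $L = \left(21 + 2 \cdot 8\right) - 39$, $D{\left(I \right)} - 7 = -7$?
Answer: $- \frac{1286848}{81} \approx -15887.0$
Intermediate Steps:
$D{\left(I \right)} = 0$ ($D{\left(I \right)} = 7 - 7 = 0$)
$L = -2$ ($L = \left(21 + 16\right) - 39 = 37 - 39 = -2$)
$q{\left(M,t \right)} = - \frac{1}{81}$ ($q{\left(M,t \right)} = \frac{1}{-81} = - \frac{1}{81}$)
$\left(q{\left(L,-44 \right)} - 15887\right) + D^{2}{\left(-8 \right)} = \left(- \frac{1}{81} - 15887\right) + 0^{2} = - \frac{1286848}{81} + 0 = - \frac{1286848}{81}$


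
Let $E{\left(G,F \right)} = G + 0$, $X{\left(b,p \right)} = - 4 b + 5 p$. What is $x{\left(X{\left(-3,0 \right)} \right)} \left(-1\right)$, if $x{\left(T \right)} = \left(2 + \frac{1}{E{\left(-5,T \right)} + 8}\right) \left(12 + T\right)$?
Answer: $-56$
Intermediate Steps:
$E{\left(G,F \right)} = G$
$x{\left(T \right)} = 28 + \frac{7 T}{3}$ ($x{\left(T \right)} = \left(2 + \frac{1}{-5 + 8}\right) \left(12 + T\right) = \left(2 + \frac{1}{3}\right) \left(12 + T\right) = \frac{7 \left(12 + T\right)}{3} = 28 + \frac{7 T}{3}$)
$x{\left(X{\left(-3,0 \right)} \right)} \left(-1\right) = \left(28 + \frac{7 \left(\left(-4\right) \left(-3\right) + 5 \cdot 0\right)}{3}\right) \left(-1\right) = \left(28 + \frac{7 \left(12 + 0\right)}{3}\right) \left(-1\right) = \left(28 + \frac{7}{3} \cdot 12\right) \left(-1\right) = \left(28 + 28\right) \left(-1\right) = 56 \left(-1\right) = -56$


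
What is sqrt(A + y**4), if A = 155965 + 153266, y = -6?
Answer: 3*sqrt(34503) ≈ 557.25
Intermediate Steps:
A = 309231
sqrt(A + y**4) = sqrt(309231 + (-6)**4) = sqrt(309231 + 1296) = sqrt(310527) = 3*sqrt(34503)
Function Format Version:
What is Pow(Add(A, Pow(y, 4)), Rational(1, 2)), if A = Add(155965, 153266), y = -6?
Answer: Mul(3, Pow(34503, Rational(1, 2))) ≈ 557.25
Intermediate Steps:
A = 309231
Pow(Add(A, Pow(y, 4)), Rational(1, 2)) = Pow(Add(309231, Pow(-6, 4)), Rational(1, 2)) = Pow(Add(309231, 1296), Rational(1, 2)) = Pow(310527, Rational(1, 2)) = Mul(3, Pow(34503, Rational(1, 2)))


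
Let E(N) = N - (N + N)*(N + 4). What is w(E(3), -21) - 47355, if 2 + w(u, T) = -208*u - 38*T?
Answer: -38447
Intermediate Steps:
E(N) = N - 2*N*(4 + N)
w(u, T) = -2 - 208*u - 38*T (w(u, T) = -2 + (-208*u - 38*T) = -2 - 208*u - 38*T)
w(E(3), -21) - 47355 = (-2 - (-208)*3*(7 + 2*3) - 38*(-21)) - 47355 = (-2 - (-208)*3*(7 + 6) + 798) - 47355 = (-2 - (-208)*3*13 + 798) - 47355 = (-2 - 208*(-39) + 798) - 47355 = (-2 + 8112 + 798) - 47355 = 8908 - 47355 = -38447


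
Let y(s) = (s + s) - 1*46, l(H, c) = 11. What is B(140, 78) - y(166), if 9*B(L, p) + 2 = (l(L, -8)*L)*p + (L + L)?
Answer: 117824/9 ≈ 13092.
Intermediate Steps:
y(s) = -46 + 2*s (y(s) = 2*s - 46 = -46 + 2*s)
B(L, p) = -2/9 + 2*L/9 + 11*L*p/9 (B(L, p) = -2/9 + ((11*L)*p + (L + L))/9 = -2/9 + (11*L*p + 2*L)/9 = -2/9 + (2*L + 11*L*p)/9 = -2/9 + (2*L/9 + 11*L*p/9) = -2/9 + 2*L/9 + 11*L*p/9)
B(140, 78) - y(166) = (-2/9 + (2/9)*140 + (11/9)*140*78) - (-46 + 2*166) = (-2/9 + 280/9 + 40040/3) - (-46 + 332) = 120398/9 - 1*286 = 120398/9 - 286 = 117824/9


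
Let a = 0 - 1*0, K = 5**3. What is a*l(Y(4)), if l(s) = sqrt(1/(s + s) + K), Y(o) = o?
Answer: 0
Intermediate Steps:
K = 125
l(s) = sqrt(125 + 1/(2*s)) (l(s) = sqrt(1/(s + s) + 125) = sqrt(1/(2*s) + 125) = sqrt(125 + 1/(2*s)))
a = 0 (a = 0 + 0 = 0)
a*l(Y(4)) = 0*(sqrt(500 + 2/4)/2) = 0*(sqrt(500 + 2*(1/4))/2) = 0*(sqrt(500 + 1/2)/2) = 0*(sqrt(1001/2)/2) = 0*((sqrt(2002)/2)/2) = 0*(sqrt(2002)/4) = 0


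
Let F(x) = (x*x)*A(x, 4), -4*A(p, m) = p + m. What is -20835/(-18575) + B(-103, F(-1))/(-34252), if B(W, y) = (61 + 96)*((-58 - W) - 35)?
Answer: 68447767/63623090 ≈ 1.0758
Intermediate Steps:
A(p, m) = -m/4 - p/4 (A(p, m) = -(p + m)/4 = -(m + p)/4 = -m/4 - p/4)
F(x) = x**2*(-1 - x/4) (F(x) = (x*x)*(-1/4*4 - x/4) = x**2*(-1 - x/4))
B(W, y) = -14601 - 157*W (B(W, y) = 157*(-93 - W) = -14601 - 157*W)
-20835/(-18575) + B(-103, F(-1))/(-34252) = -20835/(-18575) + (-14601 - 157*(-103))/(-34252) = -20835*(-1/18575) + (-14601 + 16171)*(-1/34252) = 4167/3715 + 1570*(-1/34252) = 4167/3715 - 785/17126 = 68447767/63623090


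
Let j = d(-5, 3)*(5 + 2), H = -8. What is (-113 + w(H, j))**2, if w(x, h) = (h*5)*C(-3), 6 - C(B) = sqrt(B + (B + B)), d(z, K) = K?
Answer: 168064 - 325710*I ≈ 1.6806e+5 - 3.2571e+5*I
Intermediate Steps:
j = 21 (j = 3*(5 + 2) = 3*7 = 21)
C(B) = 6 - sqrt(3)*sqrt(B) (C(B) = 6 - sqrt(B + (B + B)) = 6 - sqrt(B + 2*B) = 6 - sqrt(3*B) = 6 - sqrt(3)*sqrt(B))
w(x, h) = 5*h*(6 - 3*I) (w(x, h) = (h*5)*(6 - sqrt(3)*sqrt(-3)) = (5*h)*(6 - sqrt(3)*I*sqrt(3)) = (5*h)*(6 - 3*I) = 5*h*(6 - 3*I))
(-113 + w(H, j))**2 = (-113 + 15*21*(2 - I))**2 = (-113 + (630 - 315*I))**2 = (517 - 315*I)**2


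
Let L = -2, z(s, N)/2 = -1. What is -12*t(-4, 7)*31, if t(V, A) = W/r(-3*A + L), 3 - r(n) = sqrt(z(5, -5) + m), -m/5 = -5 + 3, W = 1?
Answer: -1116 - 744*sqrt(2) ≈ -2168.2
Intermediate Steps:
z(s, N) = -2 (z(s, N) = 2*(-1) = -2)
m = 10 (m = -5*(-5 + 3) = -5*(-2) = 10)
r(n) = 3 - 2*sqrt(2) (r(n) = 3 - sqrt(-2 + 10) = 3 - sqrt(8) = 3 - 2*sqrt(2))
t(V, A) = 1/(3 - 2*sqrt(2))
-12*t(-4, 7)*31 = -12*(3 + 2*sqrt(2))*31 = (-36 - 24*sqrt(2))*31 = -1116 - 744*sqrt(2)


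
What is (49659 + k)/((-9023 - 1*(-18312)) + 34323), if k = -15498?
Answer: 34161/43612 ≈ 0.78329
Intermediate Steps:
(49659 + k)/((-9023 - 1*(-18312)) + 34323) = (49659 - 15498)/((-9023 - 1*(-18312)) + 34323) = 34161/((-9023 + 18312) + 34323) = 34161/(9289 + 34323) = 34161/43612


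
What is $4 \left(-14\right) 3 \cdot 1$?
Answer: $-168$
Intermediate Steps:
$4 \left(-14\right) 3 \cdot 1 = \left(-56\right) 3 = -168$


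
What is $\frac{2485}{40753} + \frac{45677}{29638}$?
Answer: $\frac{1935125211}{1207837414} \approx 1.6021$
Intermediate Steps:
$\frac{2485}{40753} + \frac{45677}{29638} = \frac{1935125211}{1207837414}$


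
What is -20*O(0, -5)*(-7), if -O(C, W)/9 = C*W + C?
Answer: 0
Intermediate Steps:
O(C, W) = -9*C - 9*C*W (O(C, W) = -9*(C*W + C) = -9*(C + C*W) = -9*C - 9*C*W)
-20*O(0, -5)*(-7) = -(-180)*0*(1 - 5)*(-7) = -(-180)*0*(-4)*(-7) = -20*0*(-7) = 0*(-7) = 0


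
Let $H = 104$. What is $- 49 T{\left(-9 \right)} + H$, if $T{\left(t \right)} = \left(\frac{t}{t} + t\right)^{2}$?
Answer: $-3032$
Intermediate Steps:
$T{\left(t \right)} = \left(1 + t\right)^{2}$
$- 49 T{\left(-9 \right)} + H = - 49 \left(1 - 9\right)^{2} + 104 = - 49 \left(-8\right)^{2} + 104 = \left(-49\right) 64 + 104 = -3136 + 104 = -3032$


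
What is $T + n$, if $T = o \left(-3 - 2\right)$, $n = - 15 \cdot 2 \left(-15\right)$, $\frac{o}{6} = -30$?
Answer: $1350$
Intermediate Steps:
$o = -180$ ($o = 6 \left(-30\right) = -180$)
$n = 450$ ($n = - 30 \left(-15\right) = \left(-1\right) \left(-450\right) = 450$)
$T = 900$ ($T = - 180 \left(-3 - 2\right) = \left(-180\right) \left(-5\right) = 900$)
$T + n = 900 + 450 = 1350$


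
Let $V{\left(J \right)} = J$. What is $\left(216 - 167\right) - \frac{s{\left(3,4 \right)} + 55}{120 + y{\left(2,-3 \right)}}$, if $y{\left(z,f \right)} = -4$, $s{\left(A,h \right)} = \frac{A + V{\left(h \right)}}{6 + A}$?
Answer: $\frac{25327}{522} \approx 48.519$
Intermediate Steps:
$s{\left(A,h \right)} = \frac{A + h}{6 + A}$
$\left(216 - 167\right) - \frac{s{\left(3,4 \right)} + 55}{120 + y{\left(2,-3 \right)}} = \left(216 - 167\right) - \frac{\frac{3 + 4}{6 + 3} + 55}{120 - 4} = 49 - \frac{\frac{1}{9} \cdot 7 + 55}{116} = 49 - \left(\frac{1}{9} \cdot 7 + 55\right) \frac{1}{116} = 49 - \left(\frac{7}{9} + 55\right) \frac{1}{116} = 49 - \frac{502}{9} \cdot \frac{1}{116} = 49 - \frac{251}{522} = \frac{25327}{522}$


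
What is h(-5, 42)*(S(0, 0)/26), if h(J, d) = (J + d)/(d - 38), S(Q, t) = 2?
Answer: 37/52 ≈ 0.71154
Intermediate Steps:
h(J, d) = (J + d)/(-38 + d)
h(-5, 42)*(S(0, 0)/26) = ((-5 + 42)/(-38 + 42))*(2/26) = (37/4)*(2*(1/26)) = ((1/4)*37)*(1/13) = (37/4)*(1/13) = 37/52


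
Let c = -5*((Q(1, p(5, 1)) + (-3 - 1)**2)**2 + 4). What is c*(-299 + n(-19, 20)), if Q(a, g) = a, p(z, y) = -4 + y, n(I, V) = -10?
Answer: 452685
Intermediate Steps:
c = -1465 (c = -5*((1 + (-3 - 1)**2)**2 + 4) = -5*((1 + (-4)**2)**2 + 4) = -5*((1 + 16)**2 + 4) = -5*(17**2 + 4) = -5*(289 + 4) = -5*293 = -1465)
c*(-299 + n(-19, 20)) = -1465*(-299 - 10) = -1465*(-309) = 452685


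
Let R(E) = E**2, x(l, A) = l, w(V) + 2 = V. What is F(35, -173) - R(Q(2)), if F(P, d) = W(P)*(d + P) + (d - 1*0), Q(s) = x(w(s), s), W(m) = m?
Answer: -5003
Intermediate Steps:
w(V) = -2 + V
Q(s) = -2 + s
F(P, d) = d + P*(P + d) (F(P, d) = P*(d + P) + (d - 1*0) = P*(P + d) + (d + 0) = P*(P + d) + d = d + P*(P + d))
F(35, -173) - R(Q(2)) = (-173 + 35**2 + 35*(-173)) - (-2 + 2)**2 = (-173 + 1225 - 6055) - 1*0**2 = -5003 - 1*0 = -5003 + 0 = -5003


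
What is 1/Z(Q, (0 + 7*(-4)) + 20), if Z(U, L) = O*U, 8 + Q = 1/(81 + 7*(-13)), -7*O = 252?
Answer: 5/1458 ≈ 0.0034294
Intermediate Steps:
O = -36 (O = -⅐*252 = -36)
Q = -81/10 (Q = -8 + 1/(81 + 7*(-13)) = -8 + 1/(81 - 91) = -8 + 1/(-10) = -8 - ⅒ = -81/10 ≈ -8.1000)
Z(U, L) = -36*U
1/Z(Q, (0 + 7*(-4)) + 20) = 1/(-36*(-81/10)) = 1/(1458/5) = 5/1458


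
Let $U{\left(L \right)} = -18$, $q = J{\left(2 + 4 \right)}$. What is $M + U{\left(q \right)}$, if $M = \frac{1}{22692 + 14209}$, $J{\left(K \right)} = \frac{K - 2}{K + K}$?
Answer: $- \frac{664217}{36901} \approx -18.0$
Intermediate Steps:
$J{\left(K \right)} = \frac{-2 + K}{2 K}$
$q = \frac{1}{3}$ ($q = \frac{-2 + \left(2 + 4\right)}{2 \left(2 + 4\right)} = \frac{-2 + 6}{2 \cdot 6} = \frac{1}{2} \cdot \frac{1}{6} \cdot 4 = \frac{1}{3} \approx 0.33333$)
$M = \frac{1}{36901} \approx 2.71 \cdot 10^{-5}$
$M + U{\left(q \right)} = \frac{1}{36901} - 18 = - \frac{664217}{36901}$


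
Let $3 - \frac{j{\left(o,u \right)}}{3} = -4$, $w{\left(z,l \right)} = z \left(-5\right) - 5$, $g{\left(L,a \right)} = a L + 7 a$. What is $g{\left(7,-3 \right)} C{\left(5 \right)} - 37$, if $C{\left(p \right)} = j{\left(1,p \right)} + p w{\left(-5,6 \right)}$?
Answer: $-5119$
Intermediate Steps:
$g{\left(L,a \right)} = 7 a + L a$ ($g{\left(L,a \right)} = L a + 7 a = 7 a + L a$)
$w{\left(z,l \right)} = -5 - 5 z$ ($w{\left(z,l \right)} = - 5 z - 5 = -5 - 5 z$)
$j{\left(o,u \right)} = 21$ ($j{\left(o,u \right)} = 9 - -12 = 9 + 12 = 21$)
$C{\left(p \right)} = 21 + 20 p$ ($C{\left(p \right)} = 21 + p \left(-5 - -25\right) = 21 + p \left(-5 + 25\right) = 21 + p 20 = 21 + 20 p$)
$g{\left(7,-3 \right)} C{\left(5 \right)} - 37 = - 3 \left(7 + 7\right) \left(21 + 20 \cdot 5\right) - 37 = \left(-3\right) 14 \left(21 + 100\right) - 37 = \left(-42\right) 121 - 37 = -5082 - 37 = -5119$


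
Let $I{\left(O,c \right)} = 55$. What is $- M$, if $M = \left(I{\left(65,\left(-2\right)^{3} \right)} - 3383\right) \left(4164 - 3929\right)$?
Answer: $782080$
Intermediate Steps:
$M = -782080$ ($M = \left(55 - 3383\right) \left(4164 - 3929\right) = \left(-3328\right) 235 = -782080$)
$- M = \left(-1\right) \left(-782080\right) = 782080$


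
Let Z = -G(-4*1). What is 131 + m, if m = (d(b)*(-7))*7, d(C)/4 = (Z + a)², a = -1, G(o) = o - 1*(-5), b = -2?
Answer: -653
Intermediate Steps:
G(o) = 5 + o (G(o) = o + 5 = 5 + o)
Z = -1 (Z = -(5 - 4*1) = -(5 - 4) = -1*1 = -1)
d(C) = 16 (d(C) = 4*(-1 - 1)² = 4*(-2)² = 4*4 = 16)
m = -784 (m = (16*(-7))*7 = -112*7 = -784)
131 + m = 131 - 784 = -653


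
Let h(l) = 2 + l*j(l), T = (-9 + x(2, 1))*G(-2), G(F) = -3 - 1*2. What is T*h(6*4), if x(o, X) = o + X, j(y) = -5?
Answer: -3540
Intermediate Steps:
x(o, X) = X + o
G(F) = -5 (G(F) = -3 - 2 = -5)
T = 30 (T = (-9 + (1 + 2))*(-5) = (-9 + 3)*(-5) = -6*(-5) = 30)
h(l) = 2 - 5*l (h(l) = 2 + l*(-5) = 2 - 5*l)
T*h(6*4) = 30*(2 - 30*4) = 30*(2 - 5*24) = 30*(2 - 120) = 30*(-118) = -3540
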